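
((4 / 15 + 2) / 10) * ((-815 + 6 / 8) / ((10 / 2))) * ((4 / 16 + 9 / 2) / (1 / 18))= -3156033 / 1000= -3156.03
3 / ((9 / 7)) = 7 / 3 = 2.33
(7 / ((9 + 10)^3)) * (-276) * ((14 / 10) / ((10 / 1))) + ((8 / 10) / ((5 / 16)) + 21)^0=164713 / 171475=0.96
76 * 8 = 608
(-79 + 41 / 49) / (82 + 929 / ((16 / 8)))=-7660 / 53557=-0.14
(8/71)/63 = 8/4473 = 0.00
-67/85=-0.79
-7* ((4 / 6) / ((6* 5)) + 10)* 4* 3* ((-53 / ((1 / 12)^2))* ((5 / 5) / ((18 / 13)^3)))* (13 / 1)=38230840648 / 1215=31465712.47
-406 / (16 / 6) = -609 / 4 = -152.25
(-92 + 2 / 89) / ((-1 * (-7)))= -8186 / 623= -13.14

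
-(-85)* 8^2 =5440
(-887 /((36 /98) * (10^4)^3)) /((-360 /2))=43463 /3240000000000000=0.00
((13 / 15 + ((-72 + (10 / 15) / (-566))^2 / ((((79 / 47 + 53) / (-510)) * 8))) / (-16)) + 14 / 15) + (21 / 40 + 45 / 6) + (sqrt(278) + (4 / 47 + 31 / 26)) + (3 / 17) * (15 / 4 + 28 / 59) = sqrt(278) + 9435516631992938491 / 24218618513681280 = 406.27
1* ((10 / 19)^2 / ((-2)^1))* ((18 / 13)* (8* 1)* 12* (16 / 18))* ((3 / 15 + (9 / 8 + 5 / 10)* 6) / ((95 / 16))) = -2445312 / 89167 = -27.42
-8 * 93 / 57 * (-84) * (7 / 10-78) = -8051568 / 95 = -84753.35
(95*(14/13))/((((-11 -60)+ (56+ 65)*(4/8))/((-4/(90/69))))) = 3496/117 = 29.88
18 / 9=2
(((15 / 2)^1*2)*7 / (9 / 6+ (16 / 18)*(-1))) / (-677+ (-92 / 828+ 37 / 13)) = -221130 / 867779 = -0.25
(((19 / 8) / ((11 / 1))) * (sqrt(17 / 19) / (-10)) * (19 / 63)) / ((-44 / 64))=19 * sqrt(323) / 38115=0.01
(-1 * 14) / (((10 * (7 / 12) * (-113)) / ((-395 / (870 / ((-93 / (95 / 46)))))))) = 0.43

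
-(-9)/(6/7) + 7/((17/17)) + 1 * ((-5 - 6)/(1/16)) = -317/2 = -158.50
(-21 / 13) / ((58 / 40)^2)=-8400 / 10933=-0.77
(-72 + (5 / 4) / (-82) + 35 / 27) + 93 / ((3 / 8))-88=790673 / 8856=89.28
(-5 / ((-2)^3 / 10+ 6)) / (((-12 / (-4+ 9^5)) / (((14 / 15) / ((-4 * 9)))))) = -2066575 / 16848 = -122.66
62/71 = 0.87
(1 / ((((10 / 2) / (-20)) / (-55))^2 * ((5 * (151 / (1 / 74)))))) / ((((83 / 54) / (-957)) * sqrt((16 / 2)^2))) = -31265190 / 463721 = -67.42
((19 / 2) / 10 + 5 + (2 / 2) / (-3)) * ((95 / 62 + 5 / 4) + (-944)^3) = -35153418746327 / 7440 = -4724921874.51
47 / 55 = 0.85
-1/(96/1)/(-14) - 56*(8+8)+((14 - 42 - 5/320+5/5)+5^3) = -268133/336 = -798.01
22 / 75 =0.29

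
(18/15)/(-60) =-1/50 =-0.02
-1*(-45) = 45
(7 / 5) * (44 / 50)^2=1.08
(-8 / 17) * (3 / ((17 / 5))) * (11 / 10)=-132 / 289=-0.46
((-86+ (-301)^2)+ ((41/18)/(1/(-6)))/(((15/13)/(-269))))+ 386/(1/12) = 4424992/45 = 98333.16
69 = 69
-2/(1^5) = -2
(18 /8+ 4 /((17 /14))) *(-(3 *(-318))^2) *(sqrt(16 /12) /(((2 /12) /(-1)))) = 343113732 *sqrt(3) /17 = 34958259.80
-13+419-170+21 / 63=709 / 3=236.33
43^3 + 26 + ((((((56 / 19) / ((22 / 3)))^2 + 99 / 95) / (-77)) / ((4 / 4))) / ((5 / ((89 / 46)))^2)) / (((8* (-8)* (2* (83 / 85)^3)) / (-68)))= 10356918848370320001903 / 130221656699539328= 79533.00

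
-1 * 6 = -6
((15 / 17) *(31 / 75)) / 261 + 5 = 110956 / 22185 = 5.00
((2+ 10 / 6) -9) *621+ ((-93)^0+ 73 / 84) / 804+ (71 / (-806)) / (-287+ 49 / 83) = -3312.00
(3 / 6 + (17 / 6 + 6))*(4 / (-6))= -56 / 9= -6.22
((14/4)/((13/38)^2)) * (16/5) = 80864/845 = 95.70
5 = 5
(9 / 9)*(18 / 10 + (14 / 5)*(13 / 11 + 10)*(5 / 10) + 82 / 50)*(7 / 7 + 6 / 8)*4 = 36757 / 275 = 133.66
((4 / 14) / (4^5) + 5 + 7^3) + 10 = 1283073 / 3584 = 358.00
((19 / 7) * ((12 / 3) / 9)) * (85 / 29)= 6460 / 1827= 3.54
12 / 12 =1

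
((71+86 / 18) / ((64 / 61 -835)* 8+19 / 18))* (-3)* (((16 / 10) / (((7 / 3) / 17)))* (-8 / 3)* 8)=-2172622848 / 256349275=-8.48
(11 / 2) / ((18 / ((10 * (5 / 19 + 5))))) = 2750 / 171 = 16.08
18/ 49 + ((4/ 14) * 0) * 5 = 18/ 49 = 0.37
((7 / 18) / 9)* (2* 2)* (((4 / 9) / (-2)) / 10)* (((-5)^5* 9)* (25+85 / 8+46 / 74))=46939375 / 11988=3915.53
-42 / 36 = -7 / 6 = -1.17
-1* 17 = -17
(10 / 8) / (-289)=-5 / 1156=-0.00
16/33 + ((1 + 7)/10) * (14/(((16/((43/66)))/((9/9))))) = 207/220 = 0.94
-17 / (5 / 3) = -51 / 5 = -10.20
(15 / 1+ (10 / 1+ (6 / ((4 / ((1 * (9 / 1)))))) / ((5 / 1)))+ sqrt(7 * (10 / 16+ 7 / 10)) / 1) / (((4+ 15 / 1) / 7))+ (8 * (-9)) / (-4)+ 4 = 7 * sqrt(3710) / 380+ 6119 / 190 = 33.33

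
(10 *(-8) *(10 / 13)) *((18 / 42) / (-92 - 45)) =2400 / 12467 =0.19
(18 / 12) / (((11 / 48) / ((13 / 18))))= 52 / 11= 4.73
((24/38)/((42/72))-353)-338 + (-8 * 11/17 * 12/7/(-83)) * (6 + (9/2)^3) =-127523233/187663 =-679.53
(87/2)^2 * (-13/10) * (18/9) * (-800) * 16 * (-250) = -15743520000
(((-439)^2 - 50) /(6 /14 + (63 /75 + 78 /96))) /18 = 269739400 /52443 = 5143.48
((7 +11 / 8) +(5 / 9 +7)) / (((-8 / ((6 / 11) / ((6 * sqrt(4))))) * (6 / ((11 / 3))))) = -1147 / 20736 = -0.06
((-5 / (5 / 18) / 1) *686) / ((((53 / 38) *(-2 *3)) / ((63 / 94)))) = 2463426 / 2491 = 988.93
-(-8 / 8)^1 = 1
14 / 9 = 1.56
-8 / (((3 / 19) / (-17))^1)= 2584 / 3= 861.33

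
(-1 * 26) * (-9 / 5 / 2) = 117 / 5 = 23.40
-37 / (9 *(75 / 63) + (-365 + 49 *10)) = -259 / 950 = -0.27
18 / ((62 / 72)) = 648 / 31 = 20.90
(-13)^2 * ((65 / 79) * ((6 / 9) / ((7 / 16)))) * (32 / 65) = 173056 / 1659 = 104.31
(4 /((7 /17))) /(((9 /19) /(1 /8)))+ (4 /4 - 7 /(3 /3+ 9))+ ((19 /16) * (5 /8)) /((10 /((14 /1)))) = 157351 /40320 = 3.90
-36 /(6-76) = 0.51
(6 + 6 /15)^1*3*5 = 96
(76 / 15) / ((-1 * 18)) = -38 / 135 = -0.28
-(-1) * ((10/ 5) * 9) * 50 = 900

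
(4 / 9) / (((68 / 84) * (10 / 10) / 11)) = 308 / 51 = 6.04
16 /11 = 1.45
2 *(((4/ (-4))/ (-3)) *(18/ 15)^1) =4/ 5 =0.80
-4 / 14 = -0.29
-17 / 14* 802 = -6817 / 7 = -973.86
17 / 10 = 1.70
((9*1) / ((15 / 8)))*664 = 15936 / 5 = 3187.20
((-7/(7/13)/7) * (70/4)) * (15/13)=-75/2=-37.50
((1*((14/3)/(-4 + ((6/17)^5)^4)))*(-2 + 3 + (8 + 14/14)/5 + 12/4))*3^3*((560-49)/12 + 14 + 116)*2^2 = -732281022155539674368753263377/5806044865333618446265510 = -126123.90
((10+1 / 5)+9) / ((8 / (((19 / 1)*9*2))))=4104 / 5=820.80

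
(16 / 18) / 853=8 / 7677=0.00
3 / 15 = 1 / 5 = 0.20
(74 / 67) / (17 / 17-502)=-74 / 33567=-0.00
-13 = -13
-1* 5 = -5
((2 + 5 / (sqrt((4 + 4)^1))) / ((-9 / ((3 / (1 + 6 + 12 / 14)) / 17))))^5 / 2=-204188243 / 11113332339760200000 -46202443*sqrt(2) / 3556266348723264000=-0.00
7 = 7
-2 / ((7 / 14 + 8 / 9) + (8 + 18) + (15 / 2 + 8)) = -9 / 193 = -0.05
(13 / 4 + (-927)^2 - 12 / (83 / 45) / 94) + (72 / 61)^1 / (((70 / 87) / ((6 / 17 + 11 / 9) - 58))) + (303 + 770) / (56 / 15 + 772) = 353904766894025099 / 411875986655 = 859250.79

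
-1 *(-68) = 68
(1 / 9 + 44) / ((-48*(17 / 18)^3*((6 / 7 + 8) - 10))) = 75033 / 78608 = 0.95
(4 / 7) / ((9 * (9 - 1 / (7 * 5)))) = 10 / 1413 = 0.01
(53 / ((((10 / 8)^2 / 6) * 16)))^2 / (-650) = -50562 / 203125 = -0.25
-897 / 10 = -89.70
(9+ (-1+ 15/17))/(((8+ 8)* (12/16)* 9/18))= 151/102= 1.48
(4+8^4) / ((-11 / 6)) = -24600 / 11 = -2236.36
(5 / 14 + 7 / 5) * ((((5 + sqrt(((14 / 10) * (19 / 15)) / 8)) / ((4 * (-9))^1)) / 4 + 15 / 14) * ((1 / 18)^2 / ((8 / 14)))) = 8569 / 870912 - 41 * sqrt(798) / 37324800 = 0.01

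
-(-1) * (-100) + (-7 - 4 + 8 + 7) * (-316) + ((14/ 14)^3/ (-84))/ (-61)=-6989135/ 5124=-1364.00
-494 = -494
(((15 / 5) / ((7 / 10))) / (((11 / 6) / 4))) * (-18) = -12960 / 77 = -168.31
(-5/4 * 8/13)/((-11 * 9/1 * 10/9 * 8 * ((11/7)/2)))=7/6292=0.00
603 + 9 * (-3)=576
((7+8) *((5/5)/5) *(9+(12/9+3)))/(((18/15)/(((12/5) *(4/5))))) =64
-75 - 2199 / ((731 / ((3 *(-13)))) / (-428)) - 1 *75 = -36815358 / 731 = -50363.01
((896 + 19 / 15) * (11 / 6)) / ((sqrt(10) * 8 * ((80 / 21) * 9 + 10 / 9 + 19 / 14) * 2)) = 94213 * sqrt(10) / 336800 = 0.88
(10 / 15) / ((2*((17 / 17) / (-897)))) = -299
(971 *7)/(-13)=-6797/13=-522.85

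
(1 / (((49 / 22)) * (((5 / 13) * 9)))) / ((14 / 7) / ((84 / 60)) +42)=143 / 47880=0.00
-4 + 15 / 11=-29 / 11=-2.64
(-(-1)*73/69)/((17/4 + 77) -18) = 292/17457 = 0.02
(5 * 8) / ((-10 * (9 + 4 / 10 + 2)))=-20 / 57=-0.35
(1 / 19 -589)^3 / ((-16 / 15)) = 2627190298125 / 13718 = 191514090.84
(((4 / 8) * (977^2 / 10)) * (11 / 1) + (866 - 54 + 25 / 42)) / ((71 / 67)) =496180.81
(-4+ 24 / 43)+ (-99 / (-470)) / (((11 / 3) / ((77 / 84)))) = -273983 / 80840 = -3.39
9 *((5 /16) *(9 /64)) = 0.40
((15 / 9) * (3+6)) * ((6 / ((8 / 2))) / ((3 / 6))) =45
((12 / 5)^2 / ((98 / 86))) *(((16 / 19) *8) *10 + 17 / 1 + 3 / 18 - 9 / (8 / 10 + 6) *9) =367.09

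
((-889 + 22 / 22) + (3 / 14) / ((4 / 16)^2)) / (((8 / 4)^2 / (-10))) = 15480 / 7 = 2211.43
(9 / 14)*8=36 / 7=5.14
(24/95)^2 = 576/9025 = 0.06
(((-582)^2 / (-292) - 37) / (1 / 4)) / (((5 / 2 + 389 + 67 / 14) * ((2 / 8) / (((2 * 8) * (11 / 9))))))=-861236992 / 911259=-945.11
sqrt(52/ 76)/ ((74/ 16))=8 *sqrt(247)/ 703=0.18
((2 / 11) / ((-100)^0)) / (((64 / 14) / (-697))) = -4879 / 176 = -27.72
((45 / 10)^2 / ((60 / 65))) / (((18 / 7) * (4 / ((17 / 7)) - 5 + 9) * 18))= 1547 / 18432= 0.08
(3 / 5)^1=3 / 5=0.60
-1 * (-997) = 997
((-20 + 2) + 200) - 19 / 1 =163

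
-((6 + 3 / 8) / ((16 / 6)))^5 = -83841135993 / 1073741824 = -78.08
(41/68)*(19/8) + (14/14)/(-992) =6033/4216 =1.43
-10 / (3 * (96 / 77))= -385 / 144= -2.67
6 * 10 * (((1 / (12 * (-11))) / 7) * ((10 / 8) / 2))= -25 / 616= -0.04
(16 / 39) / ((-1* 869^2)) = -16 / 29451279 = -0.00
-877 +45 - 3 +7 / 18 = -15023 / 18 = -834.61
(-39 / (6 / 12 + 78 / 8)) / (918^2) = -13 / 2879307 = -0.00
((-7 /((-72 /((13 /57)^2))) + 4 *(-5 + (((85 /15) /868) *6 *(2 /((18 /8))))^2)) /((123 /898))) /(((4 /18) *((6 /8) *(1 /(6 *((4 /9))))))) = -2335.10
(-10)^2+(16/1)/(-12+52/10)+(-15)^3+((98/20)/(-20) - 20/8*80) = -11823833/3400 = -3477.60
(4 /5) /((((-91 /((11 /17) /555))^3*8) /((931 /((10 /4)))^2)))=-6726874 /230656545520171875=-0.00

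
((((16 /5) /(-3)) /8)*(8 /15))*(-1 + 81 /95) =224 /21375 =0.01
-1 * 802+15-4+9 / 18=-790.50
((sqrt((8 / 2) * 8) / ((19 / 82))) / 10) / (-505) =-164 * sqrt(2) / 47975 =-0.00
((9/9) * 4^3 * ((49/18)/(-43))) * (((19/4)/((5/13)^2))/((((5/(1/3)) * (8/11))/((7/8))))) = -12115103/1161000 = -10.44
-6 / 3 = -2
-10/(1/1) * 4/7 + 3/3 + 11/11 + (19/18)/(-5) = -2473/630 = -3.93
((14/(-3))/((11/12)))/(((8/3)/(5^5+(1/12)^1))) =-262507/44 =-5966.07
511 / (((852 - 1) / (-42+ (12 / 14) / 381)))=-2725528 / 108077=-25.22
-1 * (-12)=12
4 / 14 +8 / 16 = 11 / 14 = 0.79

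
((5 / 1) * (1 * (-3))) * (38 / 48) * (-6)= 285 / 4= 71.25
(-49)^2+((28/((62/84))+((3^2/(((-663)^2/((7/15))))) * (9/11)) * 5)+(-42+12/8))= 2398.44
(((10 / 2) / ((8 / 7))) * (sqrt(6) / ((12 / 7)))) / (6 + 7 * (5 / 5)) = 245 * sqrt(6) / 1248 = 0.48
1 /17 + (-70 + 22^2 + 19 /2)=423.56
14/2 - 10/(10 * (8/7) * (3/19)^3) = -46501/216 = -215.28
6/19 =0.32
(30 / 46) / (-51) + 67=26192 / 391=66.99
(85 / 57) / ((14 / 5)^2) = 2125 / 11172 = 0.19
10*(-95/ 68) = -475/ 34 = -13.97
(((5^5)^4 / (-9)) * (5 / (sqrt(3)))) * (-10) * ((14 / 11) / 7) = 55616578110745.53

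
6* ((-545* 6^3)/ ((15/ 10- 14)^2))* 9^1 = -5085504/ 125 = -40684.03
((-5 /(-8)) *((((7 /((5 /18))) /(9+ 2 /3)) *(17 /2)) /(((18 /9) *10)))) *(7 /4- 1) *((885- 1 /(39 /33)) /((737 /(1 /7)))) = 7913619 /88911680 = 0.09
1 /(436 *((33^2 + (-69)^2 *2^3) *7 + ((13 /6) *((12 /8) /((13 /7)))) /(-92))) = 92 /11000274005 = 0.00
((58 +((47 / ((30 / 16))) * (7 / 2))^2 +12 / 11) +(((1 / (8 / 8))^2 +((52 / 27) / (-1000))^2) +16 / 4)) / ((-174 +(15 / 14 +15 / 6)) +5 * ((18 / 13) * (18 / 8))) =-353974603196669 / 7062483656250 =-50.12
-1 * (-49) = 49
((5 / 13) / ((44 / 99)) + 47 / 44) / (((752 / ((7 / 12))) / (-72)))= -11613 / 107536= -0.11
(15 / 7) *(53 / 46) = 795 / 322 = 2.47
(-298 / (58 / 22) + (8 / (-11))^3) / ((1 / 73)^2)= -23329647914 / 38599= -604410.68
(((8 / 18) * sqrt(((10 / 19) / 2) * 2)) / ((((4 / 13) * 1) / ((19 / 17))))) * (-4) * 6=-104 * sqrt(190) / 51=-28.11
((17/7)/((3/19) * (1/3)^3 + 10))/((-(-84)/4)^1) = 969/83839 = 0.01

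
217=217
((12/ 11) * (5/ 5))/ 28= 3/ 77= 0.04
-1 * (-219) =219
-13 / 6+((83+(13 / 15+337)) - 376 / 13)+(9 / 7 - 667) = -251103 / 910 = -275.94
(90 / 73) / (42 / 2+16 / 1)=90 / 2701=0.03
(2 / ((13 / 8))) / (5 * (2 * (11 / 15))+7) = 48 / 559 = 0.09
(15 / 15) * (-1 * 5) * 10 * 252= -12600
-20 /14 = -10 /7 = -1.43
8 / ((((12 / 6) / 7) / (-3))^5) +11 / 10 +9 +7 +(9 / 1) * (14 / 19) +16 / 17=-6595663729 / 6460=-1021000.58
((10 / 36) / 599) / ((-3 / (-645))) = 1075 / 10782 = 0.10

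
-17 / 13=-1.31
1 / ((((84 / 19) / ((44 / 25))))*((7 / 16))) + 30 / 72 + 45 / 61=1851061 / 896700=2.06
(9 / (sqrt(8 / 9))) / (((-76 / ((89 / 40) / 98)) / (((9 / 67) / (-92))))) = 21627*sqrt(2) / 7345515520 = 0.00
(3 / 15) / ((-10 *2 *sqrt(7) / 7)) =-0.03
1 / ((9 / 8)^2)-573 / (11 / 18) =-834730 / 891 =-936.85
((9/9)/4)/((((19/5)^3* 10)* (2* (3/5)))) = 125/329232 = 0.00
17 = 17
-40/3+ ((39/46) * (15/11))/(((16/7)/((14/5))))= -11.92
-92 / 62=-46 / 31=-1.48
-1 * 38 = -38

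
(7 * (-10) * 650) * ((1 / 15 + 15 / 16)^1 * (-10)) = 2741375 / 6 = 456895.83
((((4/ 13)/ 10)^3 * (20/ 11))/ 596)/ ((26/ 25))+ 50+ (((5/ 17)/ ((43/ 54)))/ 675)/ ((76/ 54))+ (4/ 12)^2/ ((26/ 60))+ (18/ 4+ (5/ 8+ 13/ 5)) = 4523725810793249/ 78019755819720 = 57.98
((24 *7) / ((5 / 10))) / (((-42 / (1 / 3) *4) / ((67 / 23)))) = -1.94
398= 398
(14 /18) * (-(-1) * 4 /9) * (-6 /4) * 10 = -140 /27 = -5.19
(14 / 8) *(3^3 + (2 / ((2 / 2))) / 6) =287 / 6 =47.83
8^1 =8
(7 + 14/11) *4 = 364/11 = 33.09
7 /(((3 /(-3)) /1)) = -7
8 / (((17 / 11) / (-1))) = -88 / 17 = -5.18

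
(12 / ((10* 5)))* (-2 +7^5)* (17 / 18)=57137 / 15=3809.13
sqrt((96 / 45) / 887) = 4*sqrt(26610) / 13305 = 0.05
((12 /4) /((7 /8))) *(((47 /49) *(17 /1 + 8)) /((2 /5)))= 70500 /343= 205.54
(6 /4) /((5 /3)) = 9 /10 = 0.90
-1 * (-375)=375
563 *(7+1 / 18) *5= 357505 / 18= 19861.39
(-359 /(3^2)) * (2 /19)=-718 /171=-4.20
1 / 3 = 0.33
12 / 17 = 0.71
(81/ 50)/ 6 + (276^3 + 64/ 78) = 81995850653/ 3900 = 21024577.09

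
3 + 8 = 11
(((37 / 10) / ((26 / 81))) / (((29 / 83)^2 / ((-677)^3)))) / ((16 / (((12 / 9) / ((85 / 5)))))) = -2135441502555363 / 14868880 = -143618181.23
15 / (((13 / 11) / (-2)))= -330 / 13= -25.38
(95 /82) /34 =0.03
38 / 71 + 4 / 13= 778 / 923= 0.84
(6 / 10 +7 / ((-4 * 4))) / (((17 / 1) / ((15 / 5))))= 39 / 1360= 0.03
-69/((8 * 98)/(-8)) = 69/98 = 0.70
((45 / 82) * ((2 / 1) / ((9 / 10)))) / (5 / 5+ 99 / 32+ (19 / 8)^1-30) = -1600 / 30873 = -0.05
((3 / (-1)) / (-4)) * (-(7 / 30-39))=1163 / 40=29.08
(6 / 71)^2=36 / 5041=0.01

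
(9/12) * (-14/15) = -7/10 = -0.70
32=32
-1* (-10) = 10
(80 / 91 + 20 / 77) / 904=285 / 226226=0.00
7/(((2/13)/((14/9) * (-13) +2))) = -7462/9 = -829.11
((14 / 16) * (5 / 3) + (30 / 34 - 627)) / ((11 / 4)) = -254861 / 1122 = -227.15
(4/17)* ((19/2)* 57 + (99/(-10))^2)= 63951/425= 150.47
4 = 4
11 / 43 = 0.26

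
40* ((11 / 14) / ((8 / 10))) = 39.29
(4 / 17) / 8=1 / 34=0.03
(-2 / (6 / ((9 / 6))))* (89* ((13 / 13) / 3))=-89 / 6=-14.83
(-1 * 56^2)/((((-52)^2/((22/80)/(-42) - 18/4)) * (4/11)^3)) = 70539007/648960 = 108.70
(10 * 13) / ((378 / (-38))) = -2470 / 189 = -13.07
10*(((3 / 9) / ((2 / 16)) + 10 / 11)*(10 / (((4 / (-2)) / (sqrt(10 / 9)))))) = -5900*sqrt(10) / 99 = -188.46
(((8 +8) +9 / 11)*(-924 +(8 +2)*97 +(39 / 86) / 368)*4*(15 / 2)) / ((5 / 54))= 21815867295 / 87032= 250664.90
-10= -10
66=66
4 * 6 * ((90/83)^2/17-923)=-2594092776/117113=-22150.34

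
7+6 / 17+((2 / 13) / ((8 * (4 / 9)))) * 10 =13765 / 1768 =7.79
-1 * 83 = -83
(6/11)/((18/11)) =1/3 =0.33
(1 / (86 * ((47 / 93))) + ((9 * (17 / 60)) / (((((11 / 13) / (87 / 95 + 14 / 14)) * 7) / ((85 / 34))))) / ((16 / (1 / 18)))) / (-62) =-24465853 / 50281186560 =-0.00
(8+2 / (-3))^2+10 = 574 / 9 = 63.78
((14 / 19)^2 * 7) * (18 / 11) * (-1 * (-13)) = 321048 / 3971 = 80.85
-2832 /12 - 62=-298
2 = 2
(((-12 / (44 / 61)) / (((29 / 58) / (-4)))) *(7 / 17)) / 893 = 10248 / 166991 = 0.06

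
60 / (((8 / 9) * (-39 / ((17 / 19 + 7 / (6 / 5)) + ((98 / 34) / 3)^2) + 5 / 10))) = -14.68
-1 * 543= -543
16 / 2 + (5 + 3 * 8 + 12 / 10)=191 / 5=38.20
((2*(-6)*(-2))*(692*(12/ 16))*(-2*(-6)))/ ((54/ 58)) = 160544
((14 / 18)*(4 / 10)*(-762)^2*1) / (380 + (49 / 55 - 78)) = 9935464 / 16659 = 596.40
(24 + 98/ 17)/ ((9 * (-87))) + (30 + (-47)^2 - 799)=19167334/ 13311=1439.96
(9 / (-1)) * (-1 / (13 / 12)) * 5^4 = 67500 / 13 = 5192.31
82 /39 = 2.10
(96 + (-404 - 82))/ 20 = -19.50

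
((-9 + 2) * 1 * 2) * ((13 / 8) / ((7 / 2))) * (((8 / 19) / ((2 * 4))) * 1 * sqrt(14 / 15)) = -13 * sqrt(210) / 570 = -0.33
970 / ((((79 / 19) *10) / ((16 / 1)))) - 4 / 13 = 383028 / 1027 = 372.96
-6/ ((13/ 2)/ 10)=-120/ 13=-9.23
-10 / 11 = -0.91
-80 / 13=-6.15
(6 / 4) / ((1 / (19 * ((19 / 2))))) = 1083 / 4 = 270.75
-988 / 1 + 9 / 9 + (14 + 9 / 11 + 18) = -10496 / 11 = -954.18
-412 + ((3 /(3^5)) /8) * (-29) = -267005 /648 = -412.04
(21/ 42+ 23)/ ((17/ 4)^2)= 376/ 289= 1.30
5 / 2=2.50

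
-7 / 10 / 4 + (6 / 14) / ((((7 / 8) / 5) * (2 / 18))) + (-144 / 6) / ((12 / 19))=-31623 / 1960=-16.13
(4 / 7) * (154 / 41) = 88 / 41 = 2.15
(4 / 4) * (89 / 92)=89 / 92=0.97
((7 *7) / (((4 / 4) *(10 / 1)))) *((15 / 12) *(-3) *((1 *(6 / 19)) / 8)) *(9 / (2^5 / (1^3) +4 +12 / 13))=-17199 / 97280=-0.18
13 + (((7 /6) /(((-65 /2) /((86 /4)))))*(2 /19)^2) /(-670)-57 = -44.00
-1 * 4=-4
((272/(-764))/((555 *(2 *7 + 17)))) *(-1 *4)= 272/3286155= 0.00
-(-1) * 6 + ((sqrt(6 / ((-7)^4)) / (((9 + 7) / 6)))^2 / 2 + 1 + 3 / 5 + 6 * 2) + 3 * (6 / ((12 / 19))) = 36956327 / 768320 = 48.10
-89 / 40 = -2.22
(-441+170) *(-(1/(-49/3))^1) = -813/49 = -16.59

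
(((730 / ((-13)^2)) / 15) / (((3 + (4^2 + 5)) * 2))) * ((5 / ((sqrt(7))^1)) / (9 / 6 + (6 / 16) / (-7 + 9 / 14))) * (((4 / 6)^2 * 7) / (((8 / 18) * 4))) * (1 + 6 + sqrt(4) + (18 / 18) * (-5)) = 32485 * sqrt(7) / 1560546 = 0.06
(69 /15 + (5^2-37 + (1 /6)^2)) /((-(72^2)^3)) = 1327 /25076532510720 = 0.00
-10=-10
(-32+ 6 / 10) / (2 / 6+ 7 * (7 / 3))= -471 / 250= -1.88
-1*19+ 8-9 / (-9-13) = -233 / 22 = -10.59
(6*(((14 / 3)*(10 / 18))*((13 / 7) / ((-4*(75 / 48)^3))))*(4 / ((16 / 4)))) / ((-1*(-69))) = -53248 / 1940625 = -0.03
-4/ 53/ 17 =-4/ 901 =-0.00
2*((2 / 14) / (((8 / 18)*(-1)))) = -9 / 14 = -0.64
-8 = -8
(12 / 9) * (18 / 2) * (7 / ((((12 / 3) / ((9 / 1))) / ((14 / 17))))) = 2646 / 17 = 155.65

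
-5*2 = -10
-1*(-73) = 73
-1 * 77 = -77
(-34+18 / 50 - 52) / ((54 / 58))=-62089 / 675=-91.98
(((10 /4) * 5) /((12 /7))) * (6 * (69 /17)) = 12075 /68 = 177.57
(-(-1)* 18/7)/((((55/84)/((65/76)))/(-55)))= -3510/19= -184.74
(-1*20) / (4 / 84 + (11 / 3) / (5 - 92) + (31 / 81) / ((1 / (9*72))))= -18270 / 226553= -0.08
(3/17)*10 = 30/17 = 1.76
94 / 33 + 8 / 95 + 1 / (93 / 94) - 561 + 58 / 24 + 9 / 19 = -215426569 / 388740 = -554.17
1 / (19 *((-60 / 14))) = -7 / 570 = -0.01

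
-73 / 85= -0.86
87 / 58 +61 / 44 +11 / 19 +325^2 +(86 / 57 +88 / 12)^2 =1679044399 / 15884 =105706.65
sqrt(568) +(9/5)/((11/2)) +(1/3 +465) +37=2*sqrt(142) +82939/165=526.49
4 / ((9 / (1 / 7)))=4 / 63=0.06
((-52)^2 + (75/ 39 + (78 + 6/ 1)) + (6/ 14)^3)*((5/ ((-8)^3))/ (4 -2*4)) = 6.81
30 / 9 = 10 / 3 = 3.33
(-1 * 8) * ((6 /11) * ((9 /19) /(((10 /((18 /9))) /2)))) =-864 /1045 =-0.83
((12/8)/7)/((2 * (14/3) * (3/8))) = 0.06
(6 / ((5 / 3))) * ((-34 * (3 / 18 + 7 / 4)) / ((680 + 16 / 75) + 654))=-17595 / 100066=-0.18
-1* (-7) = 7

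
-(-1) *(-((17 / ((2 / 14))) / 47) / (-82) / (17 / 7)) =49 / 3854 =0.01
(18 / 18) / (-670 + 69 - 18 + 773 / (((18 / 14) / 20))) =0.00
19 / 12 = 1.58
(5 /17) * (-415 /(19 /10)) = -20750 /323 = -64.24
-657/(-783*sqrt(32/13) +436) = 930969/4286900 +514431*sqrt(26)/4286900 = 0.83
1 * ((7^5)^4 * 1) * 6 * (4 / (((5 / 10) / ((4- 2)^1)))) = 7660057564570752096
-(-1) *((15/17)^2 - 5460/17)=-92595/289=-320.40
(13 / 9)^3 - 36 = -24047 / 729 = -32.99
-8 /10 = -0.80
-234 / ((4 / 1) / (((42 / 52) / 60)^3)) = -3087 / 21632000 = -0.00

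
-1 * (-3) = 3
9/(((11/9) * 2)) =81/22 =3.68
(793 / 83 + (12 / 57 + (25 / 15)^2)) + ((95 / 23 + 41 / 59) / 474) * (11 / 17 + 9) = 326965681432 / 25866047043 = 12.64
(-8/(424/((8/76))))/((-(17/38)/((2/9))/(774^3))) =412164288/901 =457452.04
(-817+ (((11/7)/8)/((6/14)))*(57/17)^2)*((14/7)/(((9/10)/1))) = -9384955/5202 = -1804.11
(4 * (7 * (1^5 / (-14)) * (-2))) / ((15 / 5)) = 1.33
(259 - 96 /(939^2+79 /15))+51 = 2050012850 /6612947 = 310.00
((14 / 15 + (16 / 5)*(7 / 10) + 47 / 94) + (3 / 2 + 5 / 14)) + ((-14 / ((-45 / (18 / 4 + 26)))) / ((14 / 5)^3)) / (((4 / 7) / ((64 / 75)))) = 58363 / 9450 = 6.18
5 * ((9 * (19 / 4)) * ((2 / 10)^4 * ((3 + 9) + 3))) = 513 / 100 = 5.13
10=10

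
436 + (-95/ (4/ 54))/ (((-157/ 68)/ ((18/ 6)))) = 330082/ 157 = 2102.43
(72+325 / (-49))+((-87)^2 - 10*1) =373594 / 49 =7624.37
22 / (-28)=-11 / 14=-0.79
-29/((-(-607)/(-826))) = 23954/607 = 39.46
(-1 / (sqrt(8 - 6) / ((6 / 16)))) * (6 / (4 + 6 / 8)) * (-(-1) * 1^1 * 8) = -36 * sqrt(2) / 19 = -2.68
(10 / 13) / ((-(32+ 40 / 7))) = -35 / 1716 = -0.02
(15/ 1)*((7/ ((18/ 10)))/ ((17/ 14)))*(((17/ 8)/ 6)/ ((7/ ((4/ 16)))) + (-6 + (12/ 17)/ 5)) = -23375345/ 83232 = -280.85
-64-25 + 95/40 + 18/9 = -677/8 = -84.62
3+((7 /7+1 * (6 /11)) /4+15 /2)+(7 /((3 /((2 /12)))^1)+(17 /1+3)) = 12385 /396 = 31.28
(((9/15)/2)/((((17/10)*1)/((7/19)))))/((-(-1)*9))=7/969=0.01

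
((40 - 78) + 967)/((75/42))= 13006/25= 520.24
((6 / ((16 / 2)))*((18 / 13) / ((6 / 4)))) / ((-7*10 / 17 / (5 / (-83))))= 153 / 15106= 0.01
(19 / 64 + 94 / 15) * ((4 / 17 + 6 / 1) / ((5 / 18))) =1001859 / 6800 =147.33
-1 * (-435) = 435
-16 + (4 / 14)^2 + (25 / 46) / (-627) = -22497985 / 1413258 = -15.92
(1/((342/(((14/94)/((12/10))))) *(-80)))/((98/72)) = -1/300048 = -0.00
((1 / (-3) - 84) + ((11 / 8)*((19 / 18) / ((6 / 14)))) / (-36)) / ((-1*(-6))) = -1313015 / 93312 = -14.07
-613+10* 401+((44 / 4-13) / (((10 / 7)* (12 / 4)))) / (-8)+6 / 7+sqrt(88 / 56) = sqrt(77) / 7+2854249 / 840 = 3399.17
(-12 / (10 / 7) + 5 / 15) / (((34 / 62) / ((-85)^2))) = -106278.33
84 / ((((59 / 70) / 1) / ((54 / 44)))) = 79380 / 649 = 122.31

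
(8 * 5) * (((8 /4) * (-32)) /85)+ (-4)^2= -240 /17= -14.12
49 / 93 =0.53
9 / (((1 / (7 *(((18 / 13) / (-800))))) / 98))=-27783 / 2600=-10.69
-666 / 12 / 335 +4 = 3.83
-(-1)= 1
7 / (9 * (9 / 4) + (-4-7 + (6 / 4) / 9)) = 84 / 113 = 0.74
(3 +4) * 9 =63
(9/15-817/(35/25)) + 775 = 6721/35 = 192.03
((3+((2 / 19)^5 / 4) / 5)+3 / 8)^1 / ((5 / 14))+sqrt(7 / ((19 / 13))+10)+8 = sqrt(5339) / 19+4320793203 / 247609900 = 21.30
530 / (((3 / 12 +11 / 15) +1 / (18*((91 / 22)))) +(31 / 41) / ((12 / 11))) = 44492175 / 141859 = 313.64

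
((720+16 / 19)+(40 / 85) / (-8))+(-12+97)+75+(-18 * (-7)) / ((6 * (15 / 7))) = 1438292 / 1615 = 890.58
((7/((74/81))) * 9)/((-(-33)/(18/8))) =15309/3256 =4.70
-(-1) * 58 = 58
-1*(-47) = 47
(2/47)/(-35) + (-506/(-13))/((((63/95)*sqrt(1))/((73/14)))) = 412318787/1347255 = 306.04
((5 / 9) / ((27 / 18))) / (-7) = -10 / 189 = -0.05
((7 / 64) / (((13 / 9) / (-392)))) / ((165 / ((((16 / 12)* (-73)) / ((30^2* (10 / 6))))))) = 25039 / 2145000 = 0.01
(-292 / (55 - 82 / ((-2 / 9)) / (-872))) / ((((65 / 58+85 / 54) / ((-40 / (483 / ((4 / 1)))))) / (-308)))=-46785632256 / 230959123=-202.57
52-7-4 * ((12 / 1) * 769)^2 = -340623891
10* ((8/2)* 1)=40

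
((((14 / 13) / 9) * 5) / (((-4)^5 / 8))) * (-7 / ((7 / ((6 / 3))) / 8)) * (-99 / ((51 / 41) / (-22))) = 173635 / 1326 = 130.95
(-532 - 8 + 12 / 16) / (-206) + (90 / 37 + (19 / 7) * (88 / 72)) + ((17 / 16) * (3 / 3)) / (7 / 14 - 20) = 8.31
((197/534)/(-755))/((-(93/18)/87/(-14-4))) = -308502/2083045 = -0.15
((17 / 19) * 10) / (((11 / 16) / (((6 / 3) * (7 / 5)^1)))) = 7616 / 209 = 36.44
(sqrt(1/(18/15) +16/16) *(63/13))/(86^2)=0.00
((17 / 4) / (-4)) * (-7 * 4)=119 / 4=29.75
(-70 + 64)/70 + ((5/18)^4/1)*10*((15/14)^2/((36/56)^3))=12763333/74401740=0.17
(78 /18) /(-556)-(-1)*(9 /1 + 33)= 70043 /1668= 41.99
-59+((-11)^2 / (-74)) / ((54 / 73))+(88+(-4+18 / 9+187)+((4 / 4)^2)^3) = 850307 / 3996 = 212.79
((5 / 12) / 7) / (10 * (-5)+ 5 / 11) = -11 / 9156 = -0.00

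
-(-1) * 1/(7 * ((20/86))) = 43/70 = 0.61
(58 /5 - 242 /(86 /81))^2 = 2163273121 /46225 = 46798.77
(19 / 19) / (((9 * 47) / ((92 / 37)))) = 92 / 15651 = 0.01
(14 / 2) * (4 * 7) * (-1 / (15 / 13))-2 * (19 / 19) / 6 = -170.20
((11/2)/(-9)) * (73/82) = -803/1476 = -0.54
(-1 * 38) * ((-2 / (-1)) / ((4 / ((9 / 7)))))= -171 / 7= -24.43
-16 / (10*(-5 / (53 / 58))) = 212 / 725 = 0.29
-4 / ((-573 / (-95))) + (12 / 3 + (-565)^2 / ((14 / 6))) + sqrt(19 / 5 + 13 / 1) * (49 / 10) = 49 * sqrt(105) / 25 + 548761159 / 4011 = 136834.14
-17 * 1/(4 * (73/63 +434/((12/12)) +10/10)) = -1071/109912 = -0.01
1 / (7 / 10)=10 / 7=1.43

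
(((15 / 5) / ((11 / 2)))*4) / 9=8 / 33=0.24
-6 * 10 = -60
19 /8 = 2.38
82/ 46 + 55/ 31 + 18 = 15370/ 713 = 21.56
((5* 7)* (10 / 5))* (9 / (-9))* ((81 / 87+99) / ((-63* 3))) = 3220 / 87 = 37.01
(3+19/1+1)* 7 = 161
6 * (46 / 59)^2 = 12696 / 3481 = 3.65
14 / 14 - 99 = -98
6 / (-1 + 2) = 6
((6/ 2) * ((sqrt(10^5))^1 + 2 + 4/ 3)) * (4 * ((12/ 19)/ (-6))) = -2400 * sqrt(10)/ 19 - 80/ 19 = -403.66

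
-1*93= -93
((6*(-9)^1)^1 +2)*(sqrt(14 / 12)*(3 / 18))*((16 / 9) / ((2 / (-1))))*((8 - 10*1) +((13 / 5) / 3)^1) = -1768*sqrt(42) / 1215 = -9.43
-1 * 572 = -572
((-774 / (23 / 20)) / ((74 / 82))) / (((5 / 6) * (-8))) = 95202 / 851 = 111.87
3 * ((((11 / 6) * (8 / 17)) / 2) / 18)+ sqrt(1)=164 / 153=1.07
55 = 55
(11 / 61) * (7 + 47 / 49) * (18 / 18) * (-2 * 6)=-51480 / 2989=-17.22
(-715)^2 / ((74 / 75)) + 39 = 38344761 / 74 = 518172.45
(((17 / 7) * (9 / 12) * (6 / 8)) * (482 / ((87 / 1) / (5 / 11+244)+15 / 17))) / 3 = 187286161 / 1056608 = 177.25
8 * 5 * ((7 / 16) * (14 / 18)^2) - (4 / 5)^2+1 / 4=82591 / 8100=10.20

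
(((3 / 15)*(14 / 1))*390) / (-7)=-156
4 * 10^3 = 4000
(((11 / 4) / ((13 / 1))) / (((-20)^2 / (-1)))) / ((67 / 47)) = -517 / 1393600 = -0.00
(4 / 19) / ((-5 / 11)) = -44 / 95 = -0.46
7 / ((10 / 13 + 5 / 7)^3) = 5274997 / 2460375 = 2.14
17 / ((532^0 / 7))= 119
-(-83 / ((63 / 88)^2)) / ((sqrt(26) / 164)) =52705664 * sqrt(26) / 51597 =5208.58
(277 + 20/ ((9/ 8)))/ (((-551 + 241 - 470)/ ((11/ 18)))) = -29183/ 126360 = -0.23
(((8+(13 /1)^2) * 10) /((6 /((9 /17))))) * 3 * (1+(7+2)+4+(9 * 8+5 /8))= 40586.36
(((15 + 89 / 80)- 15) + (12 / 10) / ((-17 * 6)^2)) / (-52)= -77171 / 3606720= -0.02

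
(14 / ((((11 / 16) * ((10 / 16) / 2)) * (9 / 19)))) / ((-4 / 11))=-17024 / 45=-378.31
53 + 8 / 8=54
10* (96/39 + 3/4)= 32.12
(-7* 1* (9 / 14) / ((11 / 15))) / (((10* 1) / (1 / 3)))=-9 / 44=-0.20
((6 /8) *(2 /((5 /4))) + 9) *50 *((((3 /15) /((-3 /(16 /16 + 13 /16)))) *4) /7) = -493 /14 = -35.21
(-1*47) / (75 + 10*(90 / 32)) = -376 / 825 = -0.46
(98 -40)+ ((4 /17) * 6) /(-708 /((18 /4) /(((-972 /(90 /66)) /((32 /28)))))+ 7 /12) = 5805335758 /100091971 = 58.00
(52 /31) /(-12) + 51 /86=3625 /7998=0.45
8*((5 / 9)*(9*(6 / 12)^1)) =20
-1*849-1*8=-857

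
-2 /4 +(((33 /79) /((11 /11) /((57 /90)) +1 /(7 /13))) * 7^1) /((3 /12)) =209681 /72206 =2.90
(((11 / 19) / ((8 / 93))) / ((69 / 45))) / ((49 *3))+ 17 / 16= 374251 / 342608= 1.09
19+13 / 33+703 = 722.39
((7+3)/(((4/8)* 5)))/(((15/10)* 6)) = 4/9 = 0.44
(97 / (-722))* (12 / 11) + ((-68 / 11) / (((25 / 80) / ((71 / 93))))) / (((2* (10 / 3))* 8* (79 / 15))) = -9740952 / 48624895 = -0.20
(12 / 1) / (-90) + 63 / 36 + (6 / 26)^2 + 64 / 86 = 1052599 / 436020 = 2.41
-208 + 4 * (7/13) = -2676/13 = -205.85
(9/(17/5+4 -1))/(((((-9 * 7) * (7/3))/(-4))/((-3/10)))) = -9/784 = -0.01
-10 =-10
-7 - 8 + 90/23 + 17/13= -2924/299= -9.78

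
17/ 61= 0.28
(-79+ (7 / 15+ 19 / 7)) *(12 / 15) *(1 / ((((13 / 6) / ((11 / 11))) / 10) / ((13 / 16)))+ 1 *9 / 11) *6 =-3200322 / 1925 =-1662.50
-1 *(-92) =92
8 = 8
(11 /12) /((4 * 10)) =11 /480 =0.02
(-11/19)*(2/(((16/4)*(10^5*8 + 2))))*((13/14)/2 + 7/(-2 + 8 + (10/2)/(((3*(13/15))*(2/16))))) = -33891/118317095792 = -0.00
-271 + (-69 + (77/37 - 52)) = -14427/37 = -389.92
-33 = -33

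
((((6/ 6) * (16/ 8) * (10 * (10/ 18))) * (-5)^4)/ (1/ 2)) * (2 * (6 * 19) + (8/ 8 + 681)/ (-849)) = 24111250000/ 7641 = 3155509.75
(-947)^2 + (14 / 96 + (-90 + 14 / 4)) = 896722.65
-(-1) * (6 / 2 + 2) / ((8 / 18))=45 / 4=11.25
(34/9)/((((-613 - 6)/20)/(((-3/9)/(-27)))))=-0.00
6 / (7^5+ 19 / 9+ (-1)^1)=54 / 151273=0.00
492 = 492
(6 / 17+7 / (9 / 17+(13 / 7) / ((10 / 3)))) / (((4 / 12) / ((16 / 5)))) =2389888 / 36635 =65.24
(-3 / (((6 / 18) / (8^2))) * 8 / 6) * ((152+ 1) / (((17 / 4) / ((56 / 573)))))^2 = -346816512 / 36481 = -9506.77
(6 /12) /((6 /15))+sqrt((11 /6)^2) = 37 /12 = 3.08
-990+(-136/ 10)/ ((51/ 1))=-14854/ 15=-990.27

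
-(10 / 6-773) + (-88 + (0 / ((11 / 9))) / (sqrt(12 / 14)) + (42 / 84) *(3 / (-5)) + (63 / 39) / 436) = 58071809 / 85020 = 683.04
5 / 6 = 0.83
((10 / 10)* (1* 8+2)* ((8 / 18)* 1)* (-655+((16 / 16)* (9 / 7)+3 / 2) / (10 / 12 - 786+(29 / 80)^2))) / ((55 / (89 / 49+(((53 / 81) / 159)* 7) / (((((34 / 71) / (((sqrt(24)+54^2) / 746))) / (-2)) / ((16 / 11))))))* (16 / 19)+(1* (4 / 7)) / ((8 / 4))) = -4240944975155320261162896747628700 / 60005989141229846307481805772963+193891099484939247146687500800* sqrt(6) / 6667332126803316256386867308107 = -70.60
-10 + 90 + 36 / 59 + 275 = 20981 / 59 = 355.61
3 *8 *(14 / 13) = 336 / 13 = 25.85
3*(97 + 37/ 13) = 3894/ 13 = 299.54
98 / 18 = 49 / 9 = 5.44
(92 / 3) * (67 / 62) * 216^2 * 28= 1342075392 / 31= 43292754.58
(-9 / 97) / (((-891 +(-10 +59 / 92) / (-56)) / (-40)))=-88320 / 21199447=-0.00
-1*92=-92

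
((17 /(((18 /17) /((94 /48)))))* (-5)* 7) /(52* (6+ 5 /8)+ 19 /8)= -95081 /29970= -3.17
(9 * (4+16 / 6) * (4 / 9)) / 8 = 10 / 3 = 3.33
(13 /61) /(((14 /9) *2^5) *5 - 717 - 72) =-117 /296521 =-0.00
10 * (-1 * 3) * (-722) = 21660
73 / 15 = 4.87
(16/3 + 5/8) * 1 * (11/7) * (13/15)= 20449/2520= 8.11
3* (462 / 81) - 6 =100 / 9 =11.11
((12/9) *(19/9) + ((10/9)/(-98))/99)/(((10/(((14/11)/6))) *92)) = 122887/189355320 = 0.00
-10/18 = -5/9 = -0.56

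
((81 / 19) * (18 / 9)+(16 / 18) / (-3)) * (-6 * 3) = -8444 / 57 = -148.14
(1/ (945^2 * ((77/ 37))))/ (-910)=-37/ 62574261750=-0.00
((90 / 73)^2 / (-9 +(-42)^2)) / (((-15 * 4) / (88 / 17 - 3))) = -0.00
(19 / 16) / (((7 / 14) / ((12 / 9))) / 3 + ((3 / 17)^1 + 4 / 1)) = 323 / 1170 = 0.28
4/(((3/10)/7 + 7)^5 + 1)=6722800000/29124579185693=0.00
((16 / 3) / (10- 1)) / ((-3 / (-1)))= 16 / 81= 0.20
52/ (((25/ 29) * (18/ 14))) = 10556/ 225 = 46.92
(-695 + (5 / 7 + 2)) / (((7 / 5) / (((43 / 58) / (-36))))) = 520945 / 51156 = 10.18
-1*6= -6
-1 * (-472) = 472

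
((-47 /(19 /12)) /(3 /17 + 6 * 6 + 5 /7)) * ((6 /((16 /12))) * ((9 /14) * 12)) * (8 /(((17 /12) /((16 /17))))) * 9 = -947303424 /708985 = -1336.14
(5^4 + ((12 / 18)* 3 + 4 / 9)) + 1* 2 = 5665 / 9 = 629.44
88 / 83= 1.06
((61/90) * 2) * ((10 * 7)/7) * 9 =122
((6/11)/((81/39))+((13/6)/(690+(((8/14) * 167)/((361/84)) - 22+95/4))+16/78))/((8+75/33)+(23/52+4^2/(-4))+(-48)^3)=-2498636384/586913236097697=-0.00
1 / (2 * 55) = 1 / 110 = 0.01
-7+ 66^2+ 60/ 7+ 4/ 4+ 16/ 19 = 579802/ 133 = 4359.41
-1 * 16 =-16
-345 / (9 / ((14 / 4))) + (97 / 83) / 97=-134.15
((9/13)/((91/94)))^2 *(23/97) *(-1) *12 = -197537616/135750433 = -1.46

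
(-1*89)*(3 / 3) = -89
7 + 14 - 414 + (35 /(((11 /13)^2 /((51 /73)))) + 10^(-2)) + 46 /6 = -930568801 /2649900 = -351.17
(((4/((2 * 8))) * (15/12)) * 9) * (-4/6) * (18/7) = -135/28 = -4.82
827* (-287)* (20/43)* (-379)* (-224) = -9372084048.37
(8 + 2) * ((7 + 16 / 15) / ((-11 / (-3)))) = 22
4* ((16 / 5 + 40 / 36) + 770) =3097.24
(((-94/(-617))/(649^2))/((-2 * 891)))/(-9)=47/2083985875323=0.00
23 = 23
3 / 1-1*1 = 2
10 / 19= 0.53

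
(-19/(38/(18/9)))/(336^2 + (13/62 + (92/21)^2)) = -27342/3087332933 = -0.00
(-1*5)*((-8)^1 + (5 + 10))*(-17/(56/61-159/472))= 17131240/16733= 1023.80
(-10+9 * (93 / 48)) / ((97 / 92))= 2737 / 388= 7.05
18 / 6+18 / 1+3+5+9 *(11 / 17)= 592 / 17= 34.82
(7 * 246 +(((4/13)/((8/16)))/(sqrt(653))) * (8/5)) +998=64 * sqrt(653)/42445 +2720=2720.04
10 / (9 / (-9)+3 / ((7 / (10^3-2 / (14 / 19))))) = 245 / 10447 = 0.02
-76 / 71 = -1.07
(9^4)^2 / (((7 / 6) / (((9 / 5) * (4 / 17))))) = 9298091736 / 595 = 15627044.93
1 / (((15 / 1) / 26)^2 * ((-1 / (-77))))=52052 / 225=231.34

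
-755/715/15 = -151/2145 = -0.07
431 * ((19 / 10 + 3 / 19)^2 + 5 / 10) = 73671261 / 36100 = 2040.76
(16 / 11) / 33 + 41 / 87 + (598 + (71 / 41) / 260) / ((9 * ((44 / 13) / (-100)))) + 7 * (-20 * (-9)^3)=172810888765 / 1726428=100097.36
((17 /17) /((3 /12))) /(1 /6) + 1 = 25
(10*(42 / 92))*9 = 945 / 23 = 41.09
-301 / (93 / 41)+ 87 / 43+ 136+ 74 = 317218 / 3999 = 79.32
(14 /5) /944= 7 /2360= 0.00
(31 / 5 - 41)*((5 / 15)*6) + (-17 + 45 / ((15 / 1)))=-83.60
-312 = -312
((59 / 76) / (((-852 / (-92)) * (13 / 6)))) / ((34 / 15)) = 20355 / 1192516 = 0.02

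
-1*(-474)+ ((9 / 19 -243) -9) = 4227 / 19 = 222.47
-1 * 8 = -8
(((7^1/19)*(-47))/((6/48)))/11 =-2632/209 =-12.59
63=63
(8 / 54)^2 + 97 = 70729 / 729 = 97.02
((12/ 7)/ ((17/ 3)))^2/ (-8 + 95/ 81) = -104976/ 7831033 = -0.01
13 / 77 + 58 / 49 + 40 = 22289 / 539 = 41.35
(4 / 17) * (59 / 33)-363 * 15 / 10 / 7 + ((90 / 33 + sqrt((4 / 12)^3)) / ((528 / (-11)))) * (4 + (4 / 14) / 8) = -9750815 / 125664-113 * sqrt(3) / 12096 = -77.61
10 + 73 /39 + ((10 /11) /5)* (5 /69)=11.88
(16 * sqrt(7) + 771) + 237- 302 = 748.33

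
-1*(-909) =909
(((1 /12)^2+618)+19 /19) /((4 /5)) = 445685 /576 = 773.76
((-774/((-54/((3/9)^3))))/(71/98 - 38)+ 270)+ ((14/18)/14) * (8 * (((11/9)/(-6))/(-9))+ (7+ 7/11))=23764574656/87880221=270.42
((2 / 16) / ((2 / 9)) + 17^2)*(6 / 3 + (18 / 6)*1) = 23165 / 16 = 1447.81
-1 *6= -6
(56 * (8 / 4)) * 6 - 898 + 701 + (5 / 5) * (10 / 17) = 8085 / 17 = 475.59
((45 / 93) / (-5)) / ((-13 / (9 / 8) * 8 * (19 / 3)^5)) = 6561 / 63863545408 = 0.00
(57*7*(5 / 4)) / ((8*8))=1995 / 256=7.79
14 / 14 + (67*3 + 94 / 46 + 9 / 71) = 333410 / 1633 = 204.17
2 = 2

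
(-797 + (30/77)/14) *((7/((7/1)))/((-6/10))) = 1328.29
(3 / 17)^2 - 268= -77443 / 289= -267.97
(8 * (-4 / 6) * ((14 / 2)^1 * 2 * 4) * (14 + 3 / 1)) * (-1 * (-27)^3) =-99937152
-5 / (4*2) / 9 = -5 / 72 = -0.07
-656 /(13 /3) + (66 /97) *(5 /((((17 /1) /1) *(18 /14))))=-9725686 /64311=-151.23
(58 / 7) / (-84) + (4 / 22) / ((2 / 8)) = 0.63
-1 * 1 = -1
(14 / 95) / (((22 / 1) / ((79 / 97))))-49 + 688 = 64772788 / 101365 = 639.01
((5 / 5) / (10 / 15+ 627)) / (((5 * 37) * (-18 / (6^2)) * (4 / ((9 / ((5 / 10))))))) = -27 / 348355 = -0.00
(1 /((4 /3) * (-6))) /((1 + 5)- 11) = 1 /40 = 0.02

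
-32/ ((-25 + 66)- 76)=32/ 35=0.91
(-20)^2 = 400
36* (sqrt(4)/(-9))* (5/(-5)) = 8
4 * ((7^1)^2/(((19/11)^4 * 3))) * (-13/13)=-2869636/390963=-7.34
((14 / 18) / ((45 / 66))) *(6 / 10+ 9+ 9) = 4774 / 225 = 21.22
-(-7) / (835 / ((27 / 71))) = 189 / 59285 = 0.00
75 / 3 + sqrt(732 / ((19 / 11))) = 2 * sqrt(38247) / 19 + 25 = 45.59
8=8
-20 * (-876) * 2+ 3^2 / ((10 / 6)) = 175227 / 5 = 35045.40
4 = 4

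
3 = 3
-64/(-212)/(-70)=-8/1855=-0.00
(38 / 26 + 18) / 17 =253 / 221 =1.14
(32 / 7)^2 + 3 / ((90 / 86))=17467 / 735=23.76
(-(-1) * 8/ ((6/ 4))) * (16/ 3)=256/ 9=28.44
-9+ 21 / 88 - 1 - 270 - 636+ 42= -76891 / 88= -873.76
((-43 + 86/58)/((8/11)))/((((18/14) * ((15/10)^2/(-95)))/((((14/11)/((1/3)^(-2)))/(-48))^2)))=9808085/602772192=0.02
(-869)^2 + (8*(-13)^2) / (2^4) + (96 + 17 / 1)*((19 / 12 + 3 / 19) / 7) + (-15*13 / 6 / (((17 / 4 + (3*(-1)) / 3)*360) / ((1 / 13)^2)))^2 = 3718213823043385 / 4923002448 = 755273.61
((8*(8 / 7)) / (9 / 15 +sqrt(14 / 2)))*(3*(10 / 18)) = -800 / 581 +4000*sqrt(7) / 1743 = 4.69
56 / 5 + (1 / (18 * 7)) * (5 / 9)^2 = 571661 / 51030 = 11.20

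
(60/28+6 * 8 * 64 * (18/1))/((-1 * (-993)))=129029/2317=55.69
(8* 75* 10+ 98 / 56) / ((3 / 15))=120035 / 4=30008.75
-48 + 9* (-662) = -6006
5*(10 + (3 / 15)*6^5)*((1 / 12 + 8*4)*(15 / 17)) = 7532525 / 34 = 221544.85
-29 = -29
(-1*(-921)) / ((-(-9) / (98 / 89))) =30086 / 267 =112.68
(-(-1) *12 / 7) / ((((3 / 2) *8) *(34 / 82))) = 41 / 119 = 0.34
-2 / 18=-1 / 9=-0.11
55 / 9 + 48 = 54.11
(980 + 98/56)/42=187/8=23.38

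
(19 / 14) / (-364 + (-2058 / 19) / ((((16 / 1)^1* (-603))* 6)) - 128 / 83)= -144541512 / 38931603277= -0.00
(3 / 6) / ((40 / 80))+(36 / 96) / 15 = 41 / 40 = 1.02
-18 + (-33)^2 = 1071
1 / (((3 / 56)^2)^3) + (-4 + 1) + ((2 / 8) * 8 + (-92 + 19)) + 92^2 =30847095766 / 729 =42314260.31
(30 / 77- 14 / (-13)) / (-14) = -734 / 7007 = -0.10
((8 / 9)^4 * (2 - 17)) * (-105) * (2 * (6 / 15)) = 573440 / 729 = 786.61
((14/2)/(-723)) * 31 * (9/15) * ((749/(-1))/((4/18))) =1462797/2410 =606.97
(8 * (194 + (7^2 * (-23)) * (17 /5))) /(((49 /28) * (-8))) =72756 /35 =2078.74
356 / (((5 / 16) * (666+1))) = 5696 / 3335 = 1.71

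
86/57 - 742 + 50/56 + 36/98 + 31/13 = -107016625/145236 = -736.85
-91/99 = -0.92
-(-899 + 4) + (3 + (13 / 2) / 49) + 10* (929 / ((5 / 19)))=3547613 / 98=36200.13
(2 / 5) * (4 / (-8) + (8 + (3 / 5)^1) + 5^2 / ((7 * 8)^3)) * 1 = 7112573 / 2195200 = 3.24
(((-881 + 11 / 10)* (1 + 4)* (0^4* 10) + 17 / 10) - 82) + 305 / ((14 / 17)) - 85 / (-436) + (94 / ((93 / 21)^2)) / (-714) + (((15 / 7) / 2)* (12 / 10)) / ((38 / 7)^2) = 19594126464173 / 67498684365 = 290.29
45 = 45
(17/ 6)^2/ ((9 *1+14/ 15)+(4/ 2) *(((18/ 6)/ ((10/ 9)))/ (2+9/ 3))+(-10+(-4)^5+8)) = -7225/ 913488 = -0.01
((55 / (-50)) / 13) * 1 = -0.08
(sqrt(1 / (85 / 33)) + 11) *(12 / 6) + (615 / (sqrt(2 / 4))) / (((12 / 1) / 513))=2 *sqrt(2805) / 85 + 22 + 105165 *sqrt(2) / 4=37204.69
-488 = -488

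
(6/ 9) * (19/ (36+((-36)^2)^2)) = 19/ 2519478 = 0.00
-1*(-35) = 35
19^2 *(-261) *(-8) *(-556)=-419095008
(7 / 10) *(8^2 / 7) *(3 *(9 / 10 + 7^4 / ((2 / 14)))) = 8067792 / 25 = 322711.68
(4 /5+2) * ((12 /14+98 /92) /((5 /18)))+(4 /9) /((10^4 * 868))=8704130423 /449190000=19.38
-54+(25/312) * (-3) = -5641/104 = -54.24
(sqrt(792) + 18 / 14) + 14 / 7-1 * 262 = -1811 / 7 + 6 * sqrt(22) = -230.57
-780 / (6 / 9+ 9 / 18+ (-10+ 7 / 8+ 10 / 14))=131040 / 1217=107.67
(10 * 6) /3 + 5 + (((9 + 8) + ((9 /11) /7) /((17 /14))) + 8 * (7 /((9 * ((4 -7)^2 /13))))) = 773768 /15147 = 51.08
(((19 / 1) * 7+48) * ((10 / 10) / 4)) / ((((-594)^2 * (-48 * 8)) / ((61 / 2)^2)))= -673501 / 2167824384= -0.00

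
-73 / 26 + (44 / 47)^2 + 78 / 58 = -976783 / 1665586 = -0.59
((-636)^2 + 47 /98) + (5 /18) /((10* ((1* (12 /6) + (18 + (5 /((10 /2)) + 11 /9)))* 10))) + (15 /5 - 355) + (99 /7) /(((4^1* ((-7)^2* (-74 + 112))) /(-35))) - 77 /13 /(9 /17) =352168158589927 /871416000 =404133.23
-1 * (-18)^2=-324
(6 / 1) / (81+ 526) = 6 / 607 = 0.01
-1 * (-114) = 114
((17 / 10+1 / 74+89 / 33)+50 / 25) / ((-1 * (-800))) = 1223 / 152625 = 0.01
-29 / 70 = -0.41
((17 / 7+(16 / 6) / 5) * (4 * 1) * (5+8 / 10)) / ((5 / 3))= 36076 / 875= 41.23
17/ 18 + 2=53/ 18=2.94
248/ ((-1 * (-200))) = 31/ 25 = 1.24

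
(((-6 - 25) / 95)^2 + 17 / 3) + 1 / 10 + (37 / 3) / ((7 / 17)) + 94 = 49210367 / 379050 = 129.83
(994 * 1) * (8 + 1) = 8946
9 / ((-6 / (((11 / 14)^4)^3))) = -9415285130163 / 113387824750592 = -0.08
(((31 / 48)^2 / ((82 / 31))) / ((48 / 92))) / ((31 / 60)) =110515 / 188928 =0.58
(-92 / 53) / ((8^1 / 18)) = -3.91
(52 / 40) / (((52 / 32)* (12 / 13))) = 13 / 15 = 0.87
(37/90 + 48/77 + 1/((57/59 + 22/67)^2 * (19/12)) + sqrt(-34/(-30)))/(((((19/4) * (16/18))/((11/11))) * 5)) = 3 * sqrt(255)/950 + 695140286117/10397542901900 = 0.12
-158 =-158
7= 7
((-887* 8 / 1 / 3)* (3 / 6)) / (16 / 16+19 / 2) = -7096 / 63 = -112.63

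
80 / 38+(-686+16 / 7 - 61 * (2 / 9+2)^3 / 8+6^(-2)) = -296788291 / 387828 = -765.26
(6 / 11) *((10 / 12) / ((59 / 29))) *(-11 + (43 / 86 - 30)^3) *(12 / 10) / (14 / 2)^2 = -140.53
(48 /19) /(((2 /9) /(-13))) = -2808 /19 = -147.79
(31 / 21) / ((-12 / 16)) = -124 / 63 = -1.97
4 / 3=1.33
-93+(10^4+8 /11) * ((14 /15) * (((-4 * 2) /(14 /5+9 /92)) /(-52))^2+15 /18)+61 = 82530521600684 /9909709953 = 8328.25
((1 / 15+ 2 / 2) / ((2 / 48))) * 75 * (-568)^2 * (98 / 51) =20234977280 / 17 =1190292781.18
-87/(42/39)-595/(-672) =-53693/672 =-79.90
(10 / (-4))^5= -3125 / 32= -97.66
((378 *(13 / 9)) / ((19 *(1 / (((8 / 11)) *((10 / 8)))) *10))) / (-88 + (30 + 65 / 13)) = -546 / 11077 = -0.05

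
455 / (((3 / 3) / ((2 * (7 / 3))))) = 6370 / 3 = 2123.33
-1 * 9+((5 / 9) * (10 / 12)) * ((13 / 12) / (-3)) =-17821 / 1944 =-9.17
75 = 75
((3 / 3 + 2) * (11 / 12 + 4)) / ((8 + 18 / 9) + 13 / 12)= 177 / 133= 1.33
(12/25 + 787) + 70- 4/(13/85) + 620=471681/325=1451.33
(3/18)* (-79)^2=6241/6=1040.17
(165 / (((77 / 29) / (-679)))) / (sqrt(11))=-42195 * sqrt(11) / 11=-12722.27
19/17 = 1.12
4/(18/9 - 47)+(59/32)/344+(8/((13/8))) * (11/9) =12736753/2146560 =5.93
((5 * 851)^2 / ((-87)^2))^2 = 327791930250625 / 57289761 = 5721649.46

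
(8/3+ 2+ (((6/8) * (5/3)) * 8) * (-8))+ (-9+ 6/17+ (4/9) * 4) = -12577/153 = -82.20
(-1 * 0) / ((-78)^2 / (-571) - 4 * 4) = 0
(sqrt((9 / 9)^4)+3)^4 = 256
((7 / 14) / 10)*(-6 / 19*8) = -0.13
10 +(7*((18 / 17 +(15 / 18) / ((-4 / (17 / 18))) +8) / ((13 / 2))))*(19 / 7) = 1713937 / 47736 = 35.90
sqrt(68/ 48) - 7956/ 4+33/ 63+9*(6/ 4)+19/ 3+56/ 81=-2231657/ 1134+sqrt(51)/ 6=-1966.76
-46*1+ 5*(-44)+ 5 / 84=-22339 / 84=-265.94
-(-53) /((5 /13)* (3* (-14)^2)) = 689 /2940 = 0.23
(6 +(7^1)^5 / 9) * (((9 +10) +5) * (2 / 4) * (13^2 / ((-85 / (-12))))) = 45592144 / 85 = 536378.16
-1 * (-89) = 89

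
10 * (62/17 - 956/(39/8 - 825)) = 5367980/111537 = 48.13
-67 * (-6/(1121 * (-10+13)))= 134/1121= 0.12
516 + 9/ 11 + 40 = 6125/ 11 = 556.82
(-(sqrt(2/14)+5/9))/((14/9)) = -5/14- 9*sqrt(7)/98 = -0.60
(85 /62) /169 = 85 /10478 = 0.01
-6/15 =-0.40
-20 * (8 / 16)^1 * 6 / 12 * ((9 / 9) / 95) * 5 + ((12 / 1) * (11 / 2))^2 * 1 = 82759 / 19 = 4355.74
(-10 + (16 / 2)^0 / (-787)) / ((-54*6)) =7871 / 254988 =0.03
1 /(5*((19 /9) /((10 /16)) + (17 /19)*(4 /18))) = 171 /3058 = 0.06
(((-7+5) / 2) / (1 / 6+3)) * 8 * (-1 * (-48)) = -121.26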